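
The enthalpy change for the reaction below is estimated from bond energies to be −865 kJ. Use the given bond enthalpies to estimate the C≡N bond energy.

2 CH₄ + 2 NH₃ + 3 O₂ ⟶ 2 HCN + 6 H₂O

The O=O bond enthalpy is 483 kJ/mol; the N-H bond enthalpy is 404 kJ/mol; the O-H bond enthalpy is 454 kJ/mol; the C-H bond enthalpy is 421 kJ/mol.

D(C≡N) ≈ 908 kJ/mol

Let D be the C≡N bond energy.
Σ(broken) = 8×421 + 6×404 + 3×483 = 7241
Σ(formed) = 2×D + 2×421 + 12×454 = 6290 + 2D
ΔH = Σ(broken) − Σ(formed) = (7241) − (6290 + 2D) = +951 − 2D
Setting this equal to −865 kJ gives 2D = 1816, so D = 908 kJ/mol.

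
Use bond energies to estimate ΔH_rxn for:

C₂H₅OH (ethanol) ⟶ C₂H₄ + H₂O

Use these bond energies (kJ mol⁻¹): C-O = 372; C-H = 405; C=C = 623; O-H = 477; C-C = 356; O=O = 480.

ΔH ≈ +33 kJ

Bonds broken (reactants):
  C-C: 1 × 356 = 356
  C-H: 5 × 405 = 2025
  C-O: 1 × 372 = 372
  O-H: 1 × 477 = 477
  Σ(broken) = 3230 kJ
Bonds formed (products):
  C-H: 4 × 405 = 1620
  C=C: 1 × 623 = 623
  O-H: 2 × 477 = 954
  Σ(formed) = 3197 kJ
ΔH = Σ(broken) − Σ(formed) = 3230 − 3197 = +33 kJ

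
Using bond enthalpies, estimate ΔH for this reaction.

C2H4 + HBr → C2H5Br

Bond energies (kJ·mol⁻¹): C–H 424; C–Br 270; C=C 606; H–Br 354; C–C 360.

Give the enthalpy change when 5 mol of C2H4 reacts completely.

ΔH = −470 kJ

Bonds broken (reactants):
  C–H: 4 × 424 = 1696
  C=C: 1 × 606 = 606
  H–Br: 1 × 354 = 354
  Σ(broken) = 2656 kJ
Bonds formed (products):
  C–Br: 1 × 270 = 270
  C–C: 1 × 360 = 360
  C–H: 5 × 424 = 2120
  Σ(formed) = 2750 kJ
ΔH = Σ(broken) − Σ(formed) = 2656 − 2750 = −94 kJ
For 5× the reaction as written: 5 × (−94) = −470 kJ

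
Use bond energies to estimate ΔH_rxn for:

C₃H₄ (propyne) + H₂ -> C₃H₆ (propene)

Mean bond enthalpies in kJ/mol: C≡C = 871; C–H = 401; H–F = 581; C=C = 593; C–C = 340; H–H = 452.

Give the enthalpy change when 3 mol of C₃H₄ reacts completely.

Bonds broken (reactants):
  C≡C: 1 × 871 = 871
  C–C: 1 × 340 = 340
  C–H: 4 × 401 = 1604
  H–H: 1 × 452 = 452
  Σ(broken) = 3267 kJ
Bonds formed (products):
  C–C: 1 × 340 = 340
  C–H: 6 × 401 = 2406
  C=C: 1 × 593 = 593
  Σ(formed) = 3339 kJ
ΔH = Σ(broken) − Σ(formed) = 3267 − 3339 = −72 kJ
For 3× the reaction as written: 3 × (−72) = −216 kJ

ΔH = −216 kJ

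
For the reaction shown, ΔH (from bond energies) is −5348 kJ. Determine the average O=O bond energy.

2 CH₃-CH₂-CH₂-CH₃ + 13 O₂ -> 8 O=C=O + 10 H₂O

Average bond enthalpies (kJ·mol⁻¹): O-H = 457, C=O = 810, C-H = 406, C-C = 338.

Let D be the O=O bond energy.
Σ(broken) = 6×338 + 20×406 + 13×D = 10148 + 13D
Σ(formed) = 16×810 + 20×457 = 22100
ΔH = Σ(broken) − Σ(formed) = (10148 + 13D) − (22100) = −11952 + 13D
Setting this equal to −5348 kJ gives 13D = 6604, so D = 508 kJ/mol.

D(O=O) ≈ 508 kJ/mol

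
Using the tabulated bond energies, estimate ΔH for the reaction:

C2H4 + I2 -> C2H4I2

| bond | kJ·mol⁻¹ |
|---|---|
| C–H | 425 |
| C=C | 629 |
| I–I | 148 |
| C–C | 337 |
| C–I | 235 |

ΔH ≈ −30 kJ

Bonds broken (reactants):
  C–H: 4 × 425 = 1700
  C=C: 1 × 629 = 629
  I–I: 1 × 148 = 148
  Σ(broken) = 2477 kJ
Bonds formed (products):
  C–C: 1 × 337 = 337
  C–H: 4 × 425 = 1700
  C–I: 2 × 235 = 470
  Σ(formed) = 2507 kJ
ΔH = Σ(broken) − Σ(formed) = 2477 − 2507 = −30 kJ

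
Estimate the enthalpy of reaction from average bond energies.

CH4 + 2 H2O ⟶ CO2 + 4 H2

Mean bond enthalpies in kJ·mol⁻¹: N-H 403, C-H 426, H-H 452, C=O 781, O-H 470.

ΔH ≈ +214 kJ

Bonds broken (reactants):
  C-H: 4 × 426 = 1704
  O-H: 4 × 470 = 1880
  Σ(broken) = 3584 kJ
Bonds formed (products):
  C=O: 2 × 781 = 1562
  H-H: 4 × 452 = 1808
  Σ(formed) = 3370 kJ
ΔH = Σ(broken) − Σ(formed) = 3584 − 3370 = +214 kJ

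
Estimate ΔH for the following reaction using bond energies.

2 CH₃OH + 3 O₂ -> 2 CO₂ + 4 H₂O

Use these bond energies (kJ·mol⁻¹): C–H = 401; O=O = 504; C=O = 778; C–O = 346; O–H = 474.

Bonds broken (reactants):
  C–H: 6 × 401 = 2406
  C–O: 2 × 346 = 692
  O–H: 2 × 474 = 948
  O=O: 3 × 504 = 1512
  Σ(broken) = 5558 kJ
Bonds formed (products):
  C=O: 4 × 778 = 3112
  O–H: 8 × 474 = 3792
  Σ(formed) = 6904 kJ
ΔH = Σ(broken) − Σ(formed) = 5558 − 6904 = −1346 kJ

ΔH ≈ −1346 kJ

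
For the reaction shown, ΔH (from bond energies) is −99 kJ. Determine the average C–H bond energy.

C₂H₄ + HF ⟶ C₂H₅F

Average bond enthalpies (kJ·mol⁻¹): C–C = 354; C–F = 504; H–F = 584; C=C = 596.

D(C–H) ≈ 421 kJ/mol

Let D be the C–H bond energy.
Σ(broken) = 4×D + 1×596 + 1×584 = 1180 + 4D
Σ(formed) = 1×354 + 1×504 + 5×D = 858 + 5D
ΔH = Σ(broken) − Σ(formed) = (1180 + 4D) − (858 + 5D) = +322 − D
Setting this equal to −99 kJ gives D = 421 kJ/mol.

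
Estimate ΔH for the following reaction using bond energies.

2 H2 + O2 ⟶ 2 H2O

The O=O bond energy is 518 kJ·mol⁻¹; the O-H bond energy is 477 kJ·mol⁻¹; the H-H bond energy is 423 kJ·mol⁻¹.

Bonds broken (reactants):
  H-H: 2 × 423 = 846
  O=O: 1 × 518 = 518
  Σ(broken) = 1364 kJ
Bonds formed (products):
  O-H: 4 × 477 = 1908
  Σ(formed) = 1908 kJ
ΔH = Σ(broken) − Σ(formed) = 1364 − 1908 = −544 kJ

ΔH ≈ −544 kJ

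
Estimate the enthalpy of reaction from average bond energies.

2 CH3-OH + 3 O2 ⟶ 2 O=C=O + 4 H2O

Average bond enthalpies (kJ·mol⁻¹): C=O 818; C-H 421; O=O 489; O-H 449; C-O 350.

ΔH ≈ −1273 kJ

Bonds broken (reactants):
  C-H: 6 × 421 = 2526
  C-O: 2 × 350 = 700
  O-H: 2 × 449 = 898
  O=O: 3 × 489 = 1467
  Σ(broken) = 5591 kJ
Bonds formed (products):
  C=O: 4 × 818 = 3272
  O-H: 8 × 449 = 3592
  Σ(formed) = 6864 kJ
ΔH = Σ(broken) − Σ(formed) = 5591 − 6864 = −1273 kJ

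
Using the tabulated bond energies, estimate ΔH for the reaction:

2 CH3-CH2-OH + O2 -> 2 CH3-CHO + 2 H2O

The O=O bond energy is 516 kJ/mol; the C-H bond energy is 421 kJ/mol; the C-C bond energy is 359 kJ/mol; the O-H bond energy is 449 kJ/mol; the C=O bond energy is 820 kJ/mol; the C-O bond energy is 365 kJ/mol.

Bonds broken (reactants):
  C-C: 2 × 359 = 718
  C-H: 10 × 421 = 4210
  C-O: 2 × 365 = 730
  O-H: 2 × 449 = 898
  O=O: 1 × 516 = 516
  Σ(broken) = 7072 kJ
Bonds formed (products):
  C-C: 2 × 359 = 718
  C-H: 8 × 421 = 3368
  C=O: 2 × 820 = 1640
  O-H: 4 × 449 = 1796
  Σ(formed) = 7522 kJ
ΔH = Σ(broken) − Σ(formed) = 7072 − 7522 = −450 kJ

ΔH ≈ −450 kJ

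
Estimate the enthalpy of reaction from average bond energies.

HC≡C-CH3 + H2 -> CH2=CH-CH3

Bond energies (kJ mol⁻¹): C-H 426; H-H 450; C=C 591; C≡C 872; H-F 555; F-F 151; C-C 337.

Bonds broken (reactants):
  C≡C: 1 × 872 = 872
  C-C: 1 × 337 = 337
  C-H: 4 × 426 = 1704
  H-H: 1 × 450 = 450
  Σ(broken) = 3363 kJ
Bonds formed (products):
  C-C: 1 × 337 = 337
  C-H: 6 × 426 = 2556
  C=C: 1 × 591 = 591
  Σ(formed) = 3484 kJ
ΔH = Σ(broken) − Σ(formed) = 3363 − 3484 = −121 kJ

ΔH ≈ −121 kJ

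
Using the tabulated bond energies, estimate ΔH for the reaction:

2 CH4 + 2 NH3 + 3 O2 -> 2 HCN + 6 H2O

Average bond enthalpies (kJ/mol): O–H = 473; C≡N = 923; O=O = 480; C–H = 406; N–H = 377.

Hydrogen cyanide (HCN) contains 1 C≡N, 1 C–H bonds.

Bonds broken (reactants):
  C–H: 8 × 406 = 3248
  N–H: 6 × 377 = 2262
  O=O: 3 × 480 = 1440
  Σ(broken) = 6950 kJ
Bonds formed (products):
  C≡N: 2 × 923 = 1846
  C–H: 2 × 406 = 812
  O–H: 12 × 473 = 5676
  Σ(formed) = 8334 kJ
ΔH = Σ(broken) − Σ(formed) = 6950 − 8334 = −1384 kJ

ΔH ≈ −1384 kJ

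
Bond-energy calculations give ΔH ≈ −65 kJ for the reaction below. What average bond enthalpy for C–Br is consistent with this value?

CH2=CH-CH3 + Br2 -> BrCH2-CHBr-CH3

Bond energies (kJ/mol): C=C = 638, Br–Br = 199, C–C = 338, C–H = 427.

Let D be the C–Br bond energy.
Σ(broken) = 1×199 + 1×338 + 6×427 + 1×638 = 3737
Σ(formed) = 2×D + 2×338 + 6×427 = 3238 + 2D
ΔH = Σ(broken) − Σ(formed) = (3737) − (3238 + 2D) = +499 − 2D
Setting this equal to −65 kJ gives 2D = 564, so D = 282 kJ/mol.

D(C–Br) ≈ 282 kJ/mol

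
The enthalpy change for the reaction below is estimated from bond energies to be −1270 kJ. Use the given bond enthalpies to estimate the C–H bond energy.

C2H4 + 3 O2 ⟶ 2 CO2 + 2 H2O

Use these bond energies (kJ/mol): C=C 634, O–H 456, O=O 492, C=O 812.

Let D be the C–H bond energy.
Σ(broken) = 4×D + 1×634 + 3×492 = 2110 + 4D
Σ(formed) = 4×812 + 4×456 = 5072
ΔH = Σ(broken) − Σ(formed) = (2110 + 4D) − (5072) = −2962 + 4D
Setting this equal to −1270 kJ gives 4D = 1692, so D = 423 kJ/mol.

D(C–H) ≈ 423 kJ/mol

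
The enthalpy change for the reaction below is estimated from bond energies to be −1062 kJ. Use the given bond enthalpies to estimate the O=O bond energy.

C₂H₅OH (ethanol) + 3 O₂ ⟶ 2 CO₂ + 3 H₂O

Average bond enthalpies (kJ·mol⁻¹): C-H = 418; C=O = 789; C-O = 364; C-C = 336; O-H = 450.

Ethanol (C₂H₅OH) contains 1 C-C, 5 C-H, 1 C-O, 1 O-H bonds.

Let D be the O=O bond energy.
Σ(broken) = 1×336 + 5×418 + 1×364 + 1×450 + 3×D = 3240 + 3D
Σ(formed) = 4×789 + 6×450 = 5856
ΔH = Σ(broken) − Σ(formed) = (3240 + 3D) − (5856) = −2616 + 3D
Setting this equal to −1062 kJ gives 3D = 1554, so D = 518 kJ/mol.

D(O=O) ≈ 518 kJ/mol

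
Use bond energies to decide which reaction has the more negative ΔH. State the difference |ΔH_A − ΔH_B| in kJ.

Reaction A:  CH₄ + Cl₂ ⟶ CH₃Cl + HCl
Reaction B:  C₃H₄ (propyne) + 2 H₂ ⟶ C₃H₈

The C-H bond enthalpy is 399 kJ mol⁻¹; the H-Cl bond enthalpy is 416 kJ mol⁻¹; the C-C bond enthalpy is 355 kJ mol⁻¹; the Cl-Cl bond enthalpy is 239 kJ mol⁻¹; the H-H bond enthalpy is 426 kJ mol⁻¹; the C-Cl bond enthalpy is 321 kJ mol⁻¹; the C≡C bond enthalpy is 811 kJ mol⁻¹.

Reaction A:
  Bonds broken (reactants):
    C-H: 4 × 399 = 1596
    Cl-Cl: 1 × 239 = 239
    Σ(broken) = 1835 kJ
  Bonds formed (products):
    C-Cl: 1 × 321 = 321
    C-H: 3 × 399 = 1197
    H-Cl: 1 × 416 = 416
    Σ(formed) = 1934 kJ
  ΔH_A = 1835 − 1934 = −99 kJ
Reaction B:
  Bonds broken (reactants):
    C≡C: 1 × 811 = 811
    C-C: 1 × 355 = 355
    C-H: 4 × 399 = 1596
    H-H: 2 × 426 = 852
    Σ(broken) = 3614 kJ
  Bonds formed (products):
    C-C: 2 × 355 = 710
    C-H: 8 × 399 = 3192
    Σ(formed) = 3902 kJ
  ΔH_B = 3614 − 3902 = −288 kJ
ΔH_A − ΔH_B = +189 kJ, so reaction B has the more negative ΔH; |ΔH_A − ΔH_B| = 189 kJ.

Reaction B, by 189 kJ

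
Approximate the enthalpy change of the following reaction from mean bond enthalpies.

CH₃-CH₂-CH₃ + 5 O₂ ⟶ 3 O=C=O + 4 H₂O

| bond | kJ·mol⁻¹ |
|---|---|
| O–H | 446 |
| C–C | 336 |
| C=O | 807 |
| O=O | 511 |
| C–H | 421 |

ΔH ≈ −1815 kJ

Bonds broken (reactants):
  C–C: 2 × 336 = 672
  C–H: 8 × 421 = 3368
  O=O: 5 × 511 = 2555
  Σ(broken) = 6595 kJ
Bonds formed (products):
  C=O: 6 × 807 = 4842
  O–H: 8 × 446 = 3568
  Σ(formed) = 8410 kJ
ΔH = Σ(broken) − Σ(formed) = 6595 − 8410 = −1815 kJ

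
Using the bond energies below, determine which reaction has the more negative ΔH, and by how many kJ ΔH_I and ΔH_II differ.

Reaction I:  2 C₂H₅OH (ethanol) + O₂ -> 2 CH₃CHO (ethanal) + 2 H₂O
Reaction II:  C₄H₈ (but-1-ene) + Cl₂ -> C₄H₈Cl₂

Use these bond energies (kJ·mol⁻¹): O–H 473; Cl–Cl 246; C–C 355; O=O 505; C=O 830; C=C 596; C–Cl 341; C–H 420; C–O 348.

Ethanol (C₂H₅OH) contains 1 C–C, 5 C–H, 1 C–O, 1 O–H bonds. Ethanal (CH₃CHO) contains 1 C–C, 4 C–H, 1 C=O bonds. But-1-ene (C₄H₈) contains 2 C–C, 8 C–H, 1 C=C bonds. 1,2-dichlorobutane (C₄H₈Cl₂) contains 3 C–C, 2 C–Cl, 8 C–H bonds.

Reaction I:
  Bonds broken (reactants):
    C–C: 2 × 355 = 710
    C–H: 10 × 420 = 4200
    C–O: 2 × 348 = 696
    O–H: 2 × 473 = 946
    O=O: 1 × 505 = 505
    Σ(broken) = 7057 kJ
  Bonds formed (products):
    C–C: 2 × 355 = 710
    C–H: 8 × 420 = 3360
    C=O: 2 × 830 = 1660
    O–H: 4 × 473 = 1892
    Σ(formed) = 7622 kJ
  ΔH_I = 7057 − 7622 = −565 kJ
Reaction II:
  Bonds broken (reactants):
    C–C: 2 × 355 = 710
    C–H: 8 × 420 = 3360
    C=C: 1 × 596 = 596
    Cl–Cl: 1 × 246 = 246
    Σ(broken) = 4912 kJ
  Bonds formed (products):
    C–C: 3 × 355 = 1065
    C–Cl: 2 × 341 = 682
    C–H: 8 × 420 = 3360
    Σ(formed) = 5107 kJ
  ΔH_II = 4912 − 5107 = −195 kJ
ΔH_I − ΔH_II = −370 kJ, so reaction I has the more negative ΔH; |ΔH_I − ΔH_II| = 370 kJ.

Reaction I, by 370 kJ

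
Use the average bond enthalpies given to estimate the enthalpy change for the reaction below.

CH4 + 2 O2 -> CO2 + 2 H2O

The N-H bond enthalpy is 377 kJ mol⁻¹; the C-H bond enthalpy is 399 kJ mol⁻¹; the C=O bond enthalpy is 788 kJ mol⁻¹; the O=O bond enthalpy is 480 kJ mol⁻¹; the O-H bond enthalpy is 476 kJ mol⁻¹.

ΔH ≈ −924 kJ

Bonds broken (reactants):
  C-H: 4 × 399 = 1596
  O=O: 2 × 480 = 960
  Σ(broken) = 2556 kJ
Bonds formed (products):
  C=O: 2 × 788 = 1576
  O-H: 4 × 476 = 1904
  Σ(formed) = 3480 kJ
ΔH = Σ(broken) − Σ(formed) = 2556 − 3480 = −924 kJ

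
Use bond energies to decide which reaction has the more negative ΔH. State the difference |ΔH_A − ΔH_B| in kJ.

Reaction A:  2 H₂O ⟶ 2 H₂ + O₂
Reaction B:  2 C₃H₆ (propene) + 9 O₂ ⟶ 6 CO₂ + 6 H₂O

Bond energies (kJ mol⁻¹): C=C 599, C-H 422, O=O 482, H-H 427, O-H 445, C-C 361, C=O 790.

Reaction A:
  Bonds broken (reactants):
    O-H: 4 × 445 = 1780
    Σ(broken) = 1780 kJ
  Bonds formed (products):
    H-H: 2 × 427 = 854
    O=O: 1 × 482 = 482
    Σ(formed) = 1336 kJ
  ΔH_A = 1780 − 1336 = +444 kJ
Reaction B:
  Bonds broken (reactants):
    C-C: 2 × 361 = 722
    C-H: 12 × 422 = 5064
    C=C: 2 × 599 = 1198
    O=O: 9 × 482 = 4338
    Σ(broken) = 11322 kJ
  Bonds formed (products):
    C=O: 12 × 790 = 9480
    O-H: 12 × 445 = 5340
    Σ(formed) = 14820 kJ
  ΔH_B = 11322 − 14820 = −3498 kJ
ΔH_A − ΔH_B = +3942 kJ, so reaction B has the more negative ΔH; |ΔH_A − ΔH_B| = 3942 kJ.

Reaction B, by 3942 kJ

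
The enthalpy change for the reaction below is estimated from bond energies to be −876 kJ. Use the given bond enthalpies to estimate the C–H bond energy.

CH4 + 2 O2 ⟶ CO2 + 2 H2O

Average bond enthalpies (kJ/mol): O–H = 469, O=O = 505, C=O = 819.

Let D be the C–H bond energy.
Σ(broken) = 4×D + 2×505 = 1010 + 4D
Σ(formed) = 2×819 + 4×469 = 3514
ΔH = Σ(broken) − Σ(formed) = (1010 + 4D) − (3514) = −2504 + 4D
Setting this equal to −876 kJ gives 4D = 1628, so D = 407 kJ/mol.

D(C–H) ≈ 407 kJ/mol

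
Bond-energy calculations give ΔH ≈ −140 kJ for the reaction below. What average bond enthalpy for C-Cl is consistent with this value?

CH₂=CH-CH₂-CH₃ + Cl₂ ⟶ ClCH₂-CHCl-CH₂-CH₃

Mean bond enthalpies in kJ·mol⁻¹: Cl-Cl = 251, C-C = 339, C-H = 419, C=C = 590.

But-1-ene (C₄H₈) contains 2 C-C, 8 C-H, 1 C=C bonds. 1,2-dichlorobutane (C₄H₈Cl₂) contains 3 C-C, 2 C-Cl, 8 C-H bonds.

Let D be the C-Cl bond energy.
Σ(broken) = 2×339 + 8×419 + 1×590 + 1×251 = 4871
Σ(formed) = 3×339 + 2×D + 8×419 = 4369 + 2D
ΔH = Σ(broken) − Σ(formed) = (4871) − (4369 + 2D) = +502 − 2D
Setting this equal to −140 kJ gives 2D = 642, so D = 321 kJ/mol.

D(C-Cl) ≈ 321 kJ/mol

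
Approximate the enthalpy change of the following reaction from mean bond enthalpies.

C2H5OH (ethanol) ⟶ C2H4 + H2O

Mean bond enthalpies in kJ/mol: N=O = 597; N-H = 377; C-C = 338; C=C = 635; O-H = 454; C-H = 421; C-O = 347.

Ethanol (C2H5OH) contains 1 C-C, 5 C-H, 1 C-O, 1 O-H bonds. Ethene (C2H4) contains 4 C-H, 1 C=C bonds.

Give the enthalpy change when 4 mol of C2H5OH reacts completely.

ΔH = +68 kJ

Bonds broken (reactants):
  C-C: 1 × 338 = 338
  C-H: 5 × 421 = 2105
  C-O: 1 × 347 = 347
  O-H: 1 × 454 = 454
  Σ(broken) = 3244 kJ
Bonds formed (products):
  C-H: 4 × 421 = 1684
  C=C: 1 × 635 = 635
  O-H: 2 × 454 = 908
  Σ(formed) = 3227 kJ
ΔH = Σ(broken) − Σ(formed) = 3244 − 3227 = +17 kJ
For 4× the reaction as written: 4 × (+17) = +68 kJ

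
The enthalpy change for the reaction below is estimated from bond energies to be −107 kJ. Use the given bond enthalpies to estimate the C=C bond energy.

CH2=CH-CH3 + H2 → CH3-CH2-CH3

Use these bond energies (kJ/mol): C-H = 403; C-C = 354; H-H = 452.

D(C=C) ≈ 601 kJ/mol

Let D be the C=C bond energy.
Σ(broken) = 1×354 + 6×403 + 1×D + 1×452 = 3224 + D
Σ(formed) = 2×354 + 8×403 = 3932
ΔH = Σ(broken) − Σ(formed) = (3224 + D) − (3932) = −708 + D
Setting this equal to −107 kJ gives D = 601 kJ/mol.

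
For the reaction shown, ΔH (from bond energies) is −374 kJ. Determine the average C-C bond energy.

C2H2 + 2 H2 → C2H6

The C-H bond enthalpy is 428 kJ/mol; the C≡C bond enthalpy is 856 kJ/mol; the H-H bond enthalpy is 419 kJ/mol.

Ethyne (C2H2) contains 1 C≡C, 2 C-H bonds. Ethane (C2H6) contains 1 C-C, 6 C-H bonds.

D(C-C) ≈ 356 kJ/mol

Let D be the C-C bond energy.
Σ(broken) = 1×856 + 2×428 + 2×419 = 2550
Σ(formed) = 1×D + 6×428 = 2568 + D
ΔH = Σ(broken) − Σ(formed) = (2550) − (2568 + D) = −18 − D
Setting this equal to −374 kJ gives D = 356 kJ/mol.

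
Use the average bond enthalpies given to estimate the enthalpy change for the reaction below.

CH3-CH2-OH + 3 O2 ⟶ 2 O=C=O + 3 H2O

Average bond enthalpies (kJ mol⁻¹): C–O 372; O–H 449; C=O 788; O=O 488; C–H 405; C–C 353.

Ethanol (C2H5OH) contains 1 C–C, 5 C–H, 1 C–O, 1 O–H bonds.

Bonds broken (reactants):
  C–C: 1 × 353 = 353
  C–H: 5 × 405 = 2025
  C–O: 1 × 372 = 372
  O–H: 1 × 449 = 449
  O=O: 3 × 488 = 1464
  Σ(broken) = 4663 kJ
Bonds formed (products):
  C=O: 4 × 788 = 3152
  O–H: 6 × 449 = 2694
  Σ(formed) = 5846 kJ
ΔH = Σ(broken) − Σ(formed) = 4663 − 5846 = −1183 kJ

ΔH ≈ −1183 kJ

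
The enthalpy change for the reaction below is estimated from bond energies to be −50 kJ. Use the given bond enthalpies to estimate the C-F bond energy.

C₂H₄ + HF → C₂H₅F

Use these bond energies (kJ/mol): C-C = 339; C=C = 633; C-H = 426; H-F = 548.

Let D be the C-F bond energy.
Σ(broken) = 4×426 + 1×633 + 1×548 = 2885
Σ(formed) = 1×339 + 1×D + 5×426 = 2469 + D
ΔH = Σ(broken) − Σ(formed) = (2885) − (2469 + D) = +416 − D
Setting this equal to −50 kJ gives D = 466 kJ/mol.

D(C-F) ≈ 466 kJ/mol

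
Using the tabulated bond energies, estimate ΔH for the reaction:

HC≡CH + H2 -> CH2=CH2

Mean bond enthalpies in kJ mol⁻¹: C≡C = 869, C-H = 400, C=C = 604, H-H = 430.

Bonds broken (reactants):
  C≡C: 1 × 869 = 869
  C-H: 2 × 400 = 800
  H-H: 1 × 430 = 430
  Σ(broken) = 2099 kJ
Bonds formed (products):
  C-H: 4 × 400 = 1600
  C=C: 1 × 604 = 604
  Σ(formed) = 2204 kJ
ΔH = Σ(broken) − Σ(formed) = 2099 − 2204 = −105 kJ

ΔH ≈ −105 kJ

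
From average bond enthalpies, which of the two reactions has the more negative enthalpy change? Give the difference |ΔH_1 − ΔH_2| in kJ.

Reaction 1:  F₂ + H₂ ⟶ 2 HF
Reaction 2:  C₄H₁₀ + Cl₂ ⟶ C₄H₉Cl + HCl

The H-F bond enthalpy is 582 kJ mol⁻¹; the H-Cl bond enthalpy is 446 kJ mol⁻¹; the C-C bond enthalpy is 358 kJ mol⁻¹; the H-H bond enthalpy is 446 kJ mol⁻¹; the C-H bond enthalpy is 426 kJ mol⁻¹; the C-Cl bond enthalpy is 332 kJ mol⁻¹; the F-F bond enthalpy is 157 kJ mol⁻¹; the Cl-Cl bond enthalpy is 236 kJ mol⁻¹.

Reaction 1, by 445 kJ

Reaction 1:
  Bonds broken (reactants):
    F-F: 1 × 157 = 157
    H-H: 1 × 446 = 446
    Σ(broken) = 603 kJ
  Bonds formed (products):
    H-F: 2 × 582 = 1164
    Σ(formed) = 1164 kJ
  ΔH_1 = 603 − 1164 = −561 kJ
Reaction 2:
  Bonds broken (reactants):
    C-C: 3 × 358 = 1074
    C-H: 10 × 426 = 4260
    Cl-Cl: 1 × 236 = 236
    Σ(broken) = 5570 kJ
  Bonds formed (products):
    C-C: 3 × 358 = 1074
    C-Cl: 1 × 332 = 332
    C-H: 9 × 426 = 3834
    H-Cl: 1 × 446 = 446
    Σ(formed) = 5686 kJ
  ΔH_2 = 5570 − 5686 = −116 kJ
ΔH_1 − ΔH_2 = −445 kJ, so reaction 1 has the more negative ΔH; |ΔH_1 − ΔH_2| = 445 kJ.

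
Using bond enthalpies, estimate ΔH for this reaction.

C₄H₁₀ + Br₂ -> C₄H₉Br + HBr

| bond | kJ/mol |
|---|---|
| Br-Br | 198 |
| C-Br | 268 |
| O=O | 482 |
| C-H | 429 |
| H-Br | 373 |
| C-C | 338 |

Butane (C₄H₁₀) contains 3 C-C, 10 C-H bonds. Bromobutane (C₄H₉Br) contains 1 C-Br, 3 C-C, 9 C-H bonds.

ΔH ≈ −14 kJ

Bonds broken (reactants):
  Br-Br: 1 × 198 = 198
  C-C: 3 × 338 = 1014
  C-H: 10 × 429 = 4290
  Σ(broken) = 5502 kJ
Bonds formed (products):
  C-Br: 1 × 268 = 268
  C-C: 3 × 338 = 1014
  C-H: 9 × 429 = 3861
  H-Br: 1 × 373 = 373
  Σ(formed) = 5516 kJ
ΔH = Σ(broken) − Σ(formed) = 5502 − 5516 = −14 kJ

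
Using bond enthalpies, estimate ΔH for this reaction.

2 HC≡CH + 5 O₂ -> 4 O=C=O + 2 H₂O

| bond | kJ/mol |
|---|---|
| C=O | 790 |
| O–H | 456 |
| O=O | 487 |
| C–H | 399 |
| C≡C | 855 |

ΔH ≈ −2403 kJ

Bonds broken (reactants):
  C≡C: 2 × 855 = 1710
  C–H: 4 × 399 = 1596
  O=O: 5 × 487 = 2435
  Σ(broken) = 5741 kJ
Bonds formed (products):
  C=O: 8 × 790 = 6320
  O–H: 4 × 456 = 1824
  Σ(formed) = 8144 kJ
ΔH = Σ(broken) − Σ(formed) = 5741 − 8144 = −2403 kJ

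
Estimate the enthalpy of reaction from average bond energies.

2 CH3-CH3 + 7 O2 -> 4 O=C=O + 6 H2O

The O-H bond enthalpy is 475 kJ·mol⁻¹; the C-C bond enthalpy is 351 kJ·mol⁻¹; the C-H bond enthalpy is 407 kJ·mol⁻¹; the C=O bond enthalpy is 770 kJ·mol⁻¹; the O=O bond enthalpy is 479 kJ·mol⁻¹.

Bonds broken (reactants):
  C-C: 2 × 351 = 702
  C-H: 12 × 407 = 4884
  O=O: 7 × 479 = 3353
  Σ(broken) = 8939 kJ
Bonds formed (products):
  C=O: 8 × 770 = 6160
  O-H: 12 × 475 = 5700
  Σ(formed) = 11860 kJ
ΔH = Σ(broken) − Σ(formed) = 8939 − 11860 = −2921 kJ

ΔH ≈ −2921 kJ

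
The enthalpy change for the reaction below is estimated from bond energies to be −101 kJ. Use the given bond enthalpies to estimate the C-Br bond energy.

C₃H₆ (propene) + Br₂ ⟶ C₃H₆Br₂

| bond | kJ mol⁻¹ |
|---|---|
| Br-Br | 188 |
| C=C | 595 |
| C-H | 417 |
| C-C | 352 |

D(C-Br) ≈ 266 kJ/mol

Let D be the C-Br bond energy.
Σ(broken) = 1×188 + 1×352 + 6×417 + 1×595 = 3637
Σ(formed) = 2×D + 2×352 + 6×417 = 3206 + 2D
ΔH = Σ(broken) − Σ(formed) = (3637) − (3206 + 2D) = +431 − 2D
Setting this equal to −101 kJ gives 2D = 532, so D = 266 kJ/mol.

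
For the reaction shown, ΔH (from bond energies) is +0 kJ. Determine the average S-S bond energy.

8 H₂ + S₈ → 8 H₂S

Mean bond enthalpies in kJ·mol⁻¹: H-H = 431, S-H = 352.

Let D be the S-S bond energy.
Σ(broken) = 8×431 + 8×D = 3448 + 8D
Σ(formed) = 16×352 = 5632
ΔH = Σ(broken) − Σ(formed) = (3448 + 8D) − (5632) = −2184 + 8D
Setting this equal to +0 kJ gives 8D = 2184, so D = 273 kJ/mol.

D(S-S) ≈ 273 kJ/mol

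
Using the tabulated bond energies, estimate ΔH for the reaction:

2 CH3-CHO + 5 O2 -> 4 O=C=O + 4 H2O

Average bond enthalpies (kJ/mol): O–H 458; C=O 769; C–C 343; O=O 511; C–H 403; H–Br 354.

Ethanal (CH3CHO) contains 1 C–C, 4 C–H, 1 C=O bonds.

Bonds broken (reactants):
  C–C: 2 × 343 = 686
  C–H: 8 × 403 = 3224
  C=O: 2 × 769 = 1538
  O=O: 5 × 511 = 2555
  Σ(broken) = 8003 kJ
Bonds formed (products):
  C=O: 8 × 769 = 6152
  O–H: 8 × 458 = 3664
  Σ(formed) = 9816 kJ
ΔH = Σ(broken) − Σ(formed) = 8003 − 9816 = −1813 kJ

ΔH ≈ −1813 kJ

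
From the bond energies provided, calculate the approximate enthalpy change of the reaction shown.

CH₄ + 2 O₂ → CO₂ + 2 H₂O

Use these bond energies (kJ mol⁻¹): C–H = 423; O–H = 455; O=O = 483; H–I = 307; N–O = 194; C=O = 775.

Bonds broken (reactants):
  C–H: 4 × 423 = 1692
  O=O: 2 × 483 = 966
  Σ(broken) = 2658 kJ
Bonds formed (products):
  C=O: 2 × 775 = 1550
  O–H: 4 × 455 = 1820
  Σ(formed) = 3370 kJ
ΔH = Σ(broken) − Σ(formed) = 2658 − 3370 = −712 kJ

ΔH ≈ −712 kJ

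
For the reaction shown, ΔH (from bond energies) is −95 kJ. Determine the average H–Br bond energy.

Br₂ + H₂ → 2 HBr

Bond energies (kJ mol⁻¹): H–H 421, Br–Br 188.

D(H–Br) ≈ 352 kJ/mol

Let D be the H–Br bond energy.
Σ(broken) = 1×188 + 1×421 = 609
Σ(formed) = 2×D = 2D
ΔH = Σ(broken) − Σ(formed) = (609) − (2D) = +609 − 2D
Setting this equal to −95 kJ gives 2D = 704, so D = 352 kJ/mol.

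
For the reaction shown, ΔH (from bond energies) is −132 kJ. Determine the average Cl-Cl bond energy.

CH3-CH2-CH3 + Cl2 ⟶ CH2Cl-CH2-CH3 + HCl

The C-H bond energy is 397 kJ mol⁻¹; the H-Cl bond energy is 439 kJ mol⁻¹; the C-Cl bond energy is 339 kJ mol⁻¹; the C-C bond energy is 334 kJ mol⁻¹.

Let D be the Cl-Cl bond energy.
Σ(broken) = 2×334 + 8×397 + 1×D = 3844 + D
Σ(formed) = 2×334 + 1×339 + 7×397 + 1×439 = 4225
ΔH = Σ(broken) − Σ(formed) = (3844 + D) − (4225) = −381 + D
Setting this equal to −132 kJ gives D = 249 kJ/mol.

D(Cl-Cl) ≈ 249 kJ/mol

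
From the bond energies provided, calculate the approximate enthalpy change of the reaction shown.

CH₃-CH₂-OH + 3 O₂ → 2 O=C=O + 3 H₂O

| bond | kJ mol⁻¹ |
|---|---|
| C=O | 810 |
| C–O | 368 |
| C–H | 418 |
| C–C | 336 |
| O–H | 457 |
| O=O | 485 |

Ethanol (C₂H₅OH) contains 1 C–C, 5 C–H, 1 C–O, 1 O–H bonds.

ΔH ≈ −1276 kJ

Bonds broken (reactants):
  C–C: 1 × 336 = 336
  C–H: 5 × 418 = 2090
  C–O: 1 × 368 = 368
  O–H: 1 × 457 = 457
  O=O: 3 × 485 = 1455
  Σ(broken) = 4706 kJ
Bonds formed (products):
  C=O: 4 × 810 = 3240
  O–H: 6 × 457 = 2742
  Σ(formed) = 5982 kJ
ΔH = Σ(broken) − Σ(formed) = 4706 − 5982 = −1276 kJ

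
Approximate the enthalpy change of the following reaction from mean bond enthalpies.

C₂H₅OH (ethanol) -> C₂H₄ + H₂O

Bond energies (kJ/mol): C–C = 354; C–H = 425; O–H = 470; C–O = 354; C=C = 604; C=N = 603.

Bonds broken (reactants):
  C–C: 1 × 354 = 354
  C–H: 5 × 425 = 2125
  C–O: 1 × 354 = 354
  O–H: 1 × 470 = 470
  Σ(broken) = 3303 kJ
Bonds formed (products):
  C–H: 4 × 425 = 1700
  C=C: 1 × 604 = 604
  O–H: 2 × 470 = 940
  Σ(formed) = 3244 kJ
ΔH = Σ(broken) − Σ(formed) = 3303 − 3244 = +59 kJ

ΔH ≈ +59 kJ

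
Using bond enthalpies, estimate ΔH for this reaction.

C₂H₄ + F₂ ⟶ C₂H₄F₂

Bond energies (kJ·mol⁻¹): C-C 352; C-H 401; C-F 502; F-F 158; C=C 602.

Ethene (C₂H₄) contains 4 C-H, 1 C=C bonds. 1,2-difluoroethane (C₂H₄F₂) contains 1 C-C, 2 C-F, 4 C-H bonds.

ΔH ≈ −596 kJ

Bonds broken (reactants):
  C-H: 4 × 401 = 1604
  C=C: 1 × 602 = 602
  F-F: 1 × 158 = 158
  Σ(broken) = 2364 kJ
Bonds formed (products):
  C-C: 1 × 352 = 352
  C-F: 2 × 502 = 1004
  C-H: 4 × 401 = 1604
  Σ(formed) = 2960 kJ
ΔH = Σ(broken) − Σ(formed) = 2364 − 2960 = −596 kJ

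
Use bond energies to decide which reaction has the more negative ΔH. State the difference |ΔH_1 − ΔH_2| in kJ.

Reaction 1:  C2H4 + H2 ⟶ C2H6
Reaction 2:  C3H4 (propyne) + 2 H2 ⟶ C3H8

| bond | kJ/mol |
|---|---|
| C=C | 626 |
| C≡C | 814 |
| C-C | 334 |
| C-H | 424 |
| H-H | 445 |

Reaction 1:
  Bonds broken (reactants):
    C-H: 4 × 424 = 1696
    C=C: 1 × 626 = 626
    H-H: 1 × 445 = 445
    Σ(broken) = 2767 kJ
  Bonds formed (products):
    C-C: 1 × 334 = 334
    C-H: 6 × 424 = 2544
    Σ(formed) = 2878 kJ
  ΔH_1 = 2767 − 2878 = −111 kJ
Reaction 2:
  Bonds broken (reactants):
    C≡C: 1 × 814 = 814
    C-C: 1 × 334 = 334
    C-H: 4 × 424 = 1696
    H-H: 2 × 445 = 890
    Σ(broken) = 3734 kJ
  Bonds formed (products):
    C-C: 2 × 334 = 668
    C-H: 8 × 424 = 3392
    Σ(formed) = 4060 kJ
  ΔH_2 = 3734 − 4060 = −326 kJ
ΔH_1 − ΔH_2 = +215 kJ, so reaction 2 has the more negative ΔH; |ΔH_1 − ΔH_2| = 215 kJ.

Reaction 2, by 215 kJ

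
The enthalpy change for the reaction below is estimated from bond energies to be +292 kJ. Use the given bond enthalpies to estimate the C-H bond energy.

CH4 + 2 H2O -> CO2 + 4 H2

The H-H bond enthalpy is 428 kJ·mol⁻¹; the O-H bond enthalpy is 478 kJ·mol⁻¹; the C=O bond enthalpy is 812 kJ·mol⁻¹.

D(C-H) ≈ 429 kJ/mol

Let D be the C-H bond energy.
Σ(broken) = 4×D + 4×478 = 1912 + 4D
Σ(formed) = 2×812 + 4×428 = 3336
ΔH = Σ(broken) − Σ(formed) = (1912 + 4D) − (3336) = −1424 + 4D
Setting this equal to +292 kJ gives 4D = 1716, so D = 429 kJ/mol.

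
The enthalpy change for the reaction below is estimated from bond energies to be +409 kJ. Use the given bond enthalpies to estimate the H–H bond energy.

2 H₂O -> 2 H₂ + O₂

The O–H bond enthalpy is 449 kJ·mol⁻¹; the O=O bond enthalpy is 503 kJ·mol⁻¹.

D(H–H) ≈ 442 kJ/mol

Let D be the H–H bond energy.
Σ(broken) = 4×449 = 1796
Σ(formed) = 2×D + 1×503 = 503 + 2D
ΔH = Σ(broken) − Σ(formed) = (1796) − (503 + 2D) = +1293 − 2D
Setting this equal to +409 kJ gives 2D = 884, so D = 442 kJ/mol.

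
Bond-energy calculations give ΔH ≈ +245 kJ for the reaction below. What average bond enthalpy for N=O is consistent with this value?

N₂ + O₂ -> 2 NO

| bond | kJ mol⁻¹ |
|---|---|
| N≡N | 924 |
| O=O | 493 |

D(N=O) ≈ 586 kJ/mol

Let D be the N=O bond energy.
Σ(broken) = 1×924 + 1×493 = 1417
Σ(formed) = 2×D = 2D
ΔH = Σ(broken) − Σ(formed) = (1417) − (2D) = +1417 − 2D
Setting this equal to +245 kJ gives 2D = 1172, so D = 586 kJ/mol.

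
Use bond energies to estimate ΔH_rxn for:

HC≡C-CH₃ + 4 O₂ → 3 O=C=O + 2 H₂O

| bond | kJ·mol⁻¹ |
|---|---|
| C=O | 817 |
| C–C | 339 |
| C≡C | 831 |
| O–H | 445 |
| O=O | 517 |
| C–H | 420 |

ΔH ≈ −1764 kJ

Bonds broken (reactants):
  C≡C: 1 × 831 = 831
  C–C: 1 × 339 = 339
  C–H: 4 × 420 = 1680
  O=O: 4 × 517 = 2068
  Σ(broken) = 4918 kJ
Bonds formed (products):
  C=O: 6 × 817 = 4902
  O–H: 4 × 445 = 1780
  Σ(formed) = 6682 kJ
ΔH = Σ(broken) − Σ(formed) = 4918 − 6682 = −1764 kJ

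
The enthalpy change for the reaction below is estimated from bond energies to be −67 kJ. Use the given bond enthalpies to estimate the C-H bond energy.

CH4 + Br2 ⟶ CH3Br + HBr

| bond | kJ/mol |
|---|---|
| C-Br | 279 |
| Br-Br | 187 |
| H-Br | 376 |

Let D be the C-H bond energy.
Σ(broken) = 1×187 + 4×D = 187 + 4D
Σ(formed) = 1×279 + 3×D + 1×376 = 655 + 3D
ΔH = Σ(broken) − Σ(formed) = (187 + 4D) − (655 + 3D) = −468 + D
Setting this equal to −67 kJ gives D = 401 kJ/mol.

D(C-H) ≈ 401 kJ/mol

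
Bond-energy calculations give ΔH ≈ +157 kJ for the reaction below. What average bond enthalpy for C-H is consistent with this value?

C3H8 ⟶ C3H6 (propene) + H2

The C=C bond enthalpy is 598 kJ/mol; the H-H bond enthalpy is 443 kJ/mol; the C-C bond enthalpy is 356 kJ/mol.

Let D be the C-H bond energy.
Σ(broken) = 2×356 + 8×D = 712 + 8D
Σ(formed) = 1×356 + 6×D + 1×598 + 1×443 = 1397 + 6D
ΔH = Σ(broken) − Σ(formed) = (712 + 8D) − (1397 + 6D) = −685 + 2D
Setting this equal to +157 kJ gives 2D = 842, so D = 421 kJ/mol.

D(C-H) ≈ 421 kJ/mol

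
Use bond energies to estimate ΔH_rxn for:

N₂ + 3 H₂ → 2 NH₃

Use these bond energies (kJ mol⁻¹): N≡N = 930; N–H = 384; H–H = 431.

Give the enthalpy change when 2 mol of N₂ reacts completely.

ΔH = −162 kJ

Bonds broken (reactants):
  H–H: 3 × 431 = 1293
  N≡N: 1 × 930 = 930
  Σ(broken) = 2223 kJ
Bonds formed (products):
  N–H: 6 × 384 = 2304
  Σ(formed) = 2304 kJ
ΔH = Σ(broken) − Σ(formed) = 2223 − 2304 = −81 kJ
For 2× the reaction as written: 2 × (−81) = −162 kJ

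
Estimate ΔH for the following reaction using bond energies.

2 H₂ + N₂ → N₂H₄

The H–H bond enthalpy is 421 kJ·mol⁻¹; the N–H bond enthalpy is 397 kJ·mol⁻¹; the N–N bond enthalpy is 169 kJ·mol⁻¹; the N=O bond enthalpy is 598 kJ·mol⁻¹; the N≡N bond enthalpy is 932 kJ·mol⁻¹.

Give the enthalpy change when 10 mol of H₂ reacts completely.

Bonds broken (reactants):
  H–H: 2 × 421 = 842
  N≡N: 1 × 932 = 932
  Σ(broken) = 1774 kJ
Bonds formed (products):
  N–H: 4 × 397 = 1588
  N–N: 1 × 169 = 169
  Σ(formed) = 1757 kJ
ΔH = Σ(broken) − Σ(formed) = 1774 − 1757 = +17 kJ
For 5× the reaction as written: 5 × (+17) = +85 kJ

ΔH = +85 kJ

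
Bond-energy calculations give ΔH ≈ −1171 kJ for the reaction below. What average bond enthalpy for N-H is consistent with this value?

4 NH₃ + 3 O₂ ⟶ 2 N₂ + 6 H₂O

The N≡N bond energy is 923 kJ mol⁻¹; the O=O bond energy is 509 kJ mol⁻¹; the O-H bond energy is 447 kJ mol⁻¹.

D(N-H) ≈ 376 kJ/mol

Let D be the N-H bond energy.
Σ(broken) = 12×D + 3×509 = 1527 + 12D
Σ(formed) = 2×923 + 12×447 = 7210
ΔH = Σ(broken) − Σ(formed) = (1527 + 12D) − (7210) = −5683 + 12D
Setting this equal to −1171 kJ gives 12D = 4512, so D = 376 kJ/mol.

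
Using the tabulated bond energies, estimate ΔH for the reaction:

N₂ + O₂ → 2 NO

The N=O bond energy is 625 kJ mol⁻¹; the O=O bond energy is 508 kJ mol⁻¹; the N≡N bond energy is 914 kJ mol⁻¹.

ΔH ≈ +172 kJ

Bonds broken (reactants):
  N≡N: 1 × 914 = 914
  O=O: 1 × 508 = 508
  Σ(broken) = 1422 kJ
Bonds formed (products):
  N=O: 2 × 625 = 1250
  Σ(formed) = 1250 kJ
ΔH = Σ(broken) − Σ(formed) = 1422 − 1250 = +172 kJ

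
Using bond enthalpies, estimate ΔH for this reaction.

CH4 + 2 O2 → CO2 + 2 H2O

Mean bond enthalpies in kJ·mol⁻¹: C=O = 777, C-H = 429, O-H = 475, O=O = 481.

Bonds broken (reactants):
  C-H: 4 × 429 = 1716
  O=O: 2 × 481 = 962
  Σ(broken) = 2678 kJ
Bonds formed (products):
  C=O: 2 × 777 = 1554
  O-H: 4 × 475 = 1900
  Σ(formed) = 3454 kJ
ΔH = Σ(broken) − Σ(formed) = 2678 − 3454 = −776 kJ

ΔH ≈ −776 kJ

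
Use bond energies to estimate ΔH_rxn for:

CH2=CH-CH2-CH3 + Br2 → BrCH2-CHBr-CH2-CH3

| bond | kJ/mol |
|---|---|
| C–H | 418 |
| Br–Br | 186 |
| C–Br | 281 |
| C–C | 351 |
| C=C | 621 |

ΔH ≈ −106 kJ

Bonds broken (reactants):
  Br–Br: 1 × 186 = 186
  C–C: 2 × 351 = 702
  C–H: 8 × 418 = 3344
  C=C: 1 × 621 = 621
  Σ(broken) = 4853 kJ
Bonds formed (products):
  C–Br: 2 × 281 = 562
  C–C: 3 × 351 = 1053
  C–H: 8 × 418 = 3344
  Σ(formed) = 4959 kJ
ΔH = Σ(broken) − Σ(formed) = 4853 − 4959 = −106 kJ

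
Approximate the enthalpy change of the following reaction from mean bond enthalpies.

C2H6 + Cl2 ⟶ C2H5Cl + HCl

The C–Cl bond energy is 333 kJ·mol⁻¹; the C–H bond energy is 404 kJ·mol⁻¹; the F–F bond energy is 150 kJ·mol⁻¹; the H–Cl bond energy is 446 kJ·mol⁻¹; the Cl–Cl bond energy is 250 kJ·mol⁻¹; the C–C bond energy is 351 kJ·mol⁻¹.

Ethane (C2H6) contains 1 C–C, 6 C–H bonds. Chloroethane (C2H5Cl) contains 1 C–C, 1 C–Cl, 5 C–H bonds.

Bonds broken (reactants):
  C–C: 1 × 351 = 351
  C–H: 6 × 404 = 2424
  Cl–Cl: 1 × 250 = 250
  Σ(broken) = 3025 kJ
Bonds formed (products):
  C–C: 1 × 351 = 351
  C–Cl: 1 × 333 = 333
  C–H: 5 × 404 = 2020
  H–Cl: 1 × 446 = 446
  Σ(formed) = 3150 kJ
ΔH = Σ(broken) − Σ(formed) = 3025 − 3150 = −125 kJ

ΔH ≈ −125 kJ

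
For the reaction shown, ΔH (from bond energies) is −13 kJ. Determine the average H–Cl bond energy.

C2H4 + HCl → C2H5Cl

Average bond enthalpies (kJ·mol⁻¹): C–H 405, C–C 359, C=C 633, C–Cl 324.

D(H–Cl) ≈ 442 kJ/mol

Let D be the H–Cl bond energy.
Σ(broken) = 4×405 + 1×633 + 1×D = 2253 + D
Σ(formed) = 1×359 + 1×324 + 5×405 = 2708
ΔH = Σ(broken) − Σ(formed) = (2253 + D) − (2708) = −455 + D
Setting this equal to −13 kJ gives D = 442 kJ/mol.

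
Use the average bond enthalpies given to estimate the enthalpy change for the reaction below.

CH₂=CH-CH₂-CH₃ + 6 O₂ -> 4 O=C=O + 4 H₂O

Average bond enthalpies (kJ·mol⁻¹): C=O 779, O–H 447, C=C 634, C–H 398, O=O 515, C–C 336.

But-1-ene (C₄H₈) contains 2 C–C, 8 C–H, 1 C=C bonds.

Bonds broken (reactants):
  C–C: 2 × 336 = 672
  C–H: 8 × 398 = 3184
  C=C: 1 × 634 = 634
  O=O: 6 × 515 = 3090
  Σ(broken) = 7580 kJ
Bonds formed (products):
  C=O: 8 × 779 = 6232
  O–H: 8 × 447 = 3576
  Σ(formed) = 9808 kJ
ΔH = Σ(broken) − Σ(formed) = 7580 − 9808 = −2228 kJ

ΔH ≈ −2228 kJ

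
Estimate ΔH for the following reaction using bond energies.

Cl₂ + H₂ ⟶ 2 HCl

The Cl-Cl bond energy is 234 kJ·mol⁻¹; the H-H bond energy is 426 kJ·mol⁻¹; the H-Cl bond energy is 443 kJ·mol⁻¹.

ΔH ≈ −226 kJ

Bonds broken (reactants):
  Cl-Cl: 1 × 234 = 234
  H-H: 1 × 426 = 426
  Σ(broken) = 660 kJ
Bonds formed (products):
  H-Cl: 2 × 443 = 886
  Σ(formed) = 886 kJ
ΔH = Σ(broken) − Σ(formed) = 660 − 886 = −226 kJ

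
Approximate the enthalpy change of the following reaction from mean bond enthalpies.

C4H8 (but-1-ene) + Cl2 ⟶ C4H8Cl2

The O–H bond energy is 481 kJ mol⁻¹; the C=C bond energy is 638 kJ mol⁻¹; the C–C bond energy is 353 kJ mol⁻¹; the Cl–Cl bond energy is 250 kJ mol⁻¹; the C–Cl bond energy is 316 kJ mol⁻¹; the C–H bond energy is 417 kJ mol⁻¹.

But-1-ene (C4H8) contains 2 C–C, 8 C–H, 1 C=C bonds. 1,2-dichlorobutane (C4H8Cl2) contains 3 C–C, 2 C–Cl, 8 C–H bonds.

ΔH ≈ −97 kJ

Bonds broken (reactants):
  C–C: 2 × 353 = 706
  C–H: 8 × 417 = 3336
  C=C: 1 × 638 = 638
  Cl–Cl: 1 × 250 = 250
  Σ(broken) = 4930 kJ
Bonds formed (products):
  C–C: 3 × 353 = 1059
  C–Cl: 2 × 316 = 632
  C–H: 8 × 417 = 3336
  Σ(formed) = 5027 kJ
ΔH = Σ(broken) − Σ(formed) = 4930 − 5027 = −97 kJ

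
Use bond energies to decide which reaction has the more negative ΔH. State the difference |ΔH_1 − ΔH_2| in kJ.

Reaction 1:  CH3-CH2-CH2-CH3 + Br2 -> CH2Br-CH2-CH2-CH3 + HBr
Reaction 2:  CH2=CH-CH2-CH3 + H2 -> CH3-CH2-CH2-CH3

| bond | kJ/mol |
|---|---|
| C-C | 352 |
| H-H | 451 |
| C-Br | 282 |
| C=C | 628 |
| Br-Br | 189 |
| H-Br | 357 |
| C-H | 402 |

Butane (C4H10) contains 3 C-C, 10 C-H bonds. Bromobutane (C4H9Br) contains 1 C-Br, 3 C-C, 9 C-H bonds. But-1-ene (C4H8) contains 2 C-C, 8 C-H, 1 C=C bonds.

Reaction 1:
  Bonds broken (reactants):
    Br-Br: 1 × 189 = 189
    C-C: 3 × 352 = 1056
    C-H: 10 × 402 = 4020
    Σ(broken) = 5265 kJ
  Bonds formed (products):
    C-Br: 1 × 282 = 282
    C-C: 3 × 352 = 1056
    C-H: 9 × 402 = 3618
    H-Br: 1 × 357 = 357
    Σ(formed) = 5313 kJ
  ΔH_1 = 5265 − 5313 = −48 kJ
Reaction 2:
  Bonds broken (reactants):
    C-C: 2 × 352 = 704
    C-H: 8 × 402 = 3216
    C=C: 1 × 628 = 628
    H-H: 1 × 451 = 451
    Σ(broken) = 4999 kJ
  Bonds formed (products):
    C-C: 3 × 352 = 1056
    C-H: 10 × 402 = 4020
    Σ(formed) = 5076 kJ
  ΔH_2 = 4999 − 5076 = −77 kJ
ΔH_1 − ΔH_2 = +29 kJ, so reaction 2 has the more negative ΔH; |ΔH_1 − ΔH_2| = 29 kJ.

Reaction 2, by 29 kJ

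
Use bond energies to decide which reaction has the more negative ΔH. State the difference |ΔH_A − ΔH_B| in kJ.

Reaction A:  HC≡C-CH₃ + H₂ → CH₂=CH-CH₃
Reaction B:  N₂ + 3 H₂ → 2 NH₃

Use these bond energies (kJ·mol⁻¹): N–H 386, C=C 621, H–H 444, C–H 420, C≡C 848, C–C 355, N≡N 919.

Reaction A, by 104 kJ

Reaction A:
  Bonds broken (reactants):
    C≡C: 1 × 848 = 848
    C–C: 1 × 355 = 355
    C–H: 4 × 420 = 1680
    H–H: 1 × 444 = 444
    Σ(broken) = 3327 kJ
  Bonds formed (products):
    C–C: 1 × 355 = 355
    C–H: 6 × 420 = 2520
    C=C: 1 × 621 = 621
    Σ(formed) = 3496 kJ
  ΔH_A = 3327 − 3496 = −169 kJ
Reaction B:
  Bonds broken (reactants):
    H–H: 3 × 444 = 1332
    N≡N: 1 × 919 = 919
    Σ(broken) = 2251 kJ
  Bonds formed (products):
    N–H: 6 × 386 = 2316
    Σ(formed) = 2316 kJ
  ΔH_B = 2251 − 2316 = −65 kJ
ΔH_A − ΔH_B = −104 kJ, so reaction A has the more negative ΔH; |ΔH_A − ΔH_B| = 104 kJ.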